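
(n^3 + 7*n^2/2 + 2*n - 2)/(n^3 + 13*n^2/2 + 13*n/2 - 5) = (n + 2)/(n + 5)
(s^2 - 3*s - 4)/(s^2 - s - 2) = (s - 4)/(s - 2)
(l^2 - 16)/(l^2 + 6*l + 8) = (l - 4)/(l + 2)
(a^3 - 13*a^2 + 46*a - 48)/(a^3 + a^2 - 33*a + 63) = (a^2 - 10*a + 16)/(a^2 + 4*a - 21)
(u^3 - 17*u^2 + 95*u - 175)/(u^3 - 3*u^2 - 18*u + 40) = (u^2 - 12*u + 35)/(u^2 + 2*u - 8)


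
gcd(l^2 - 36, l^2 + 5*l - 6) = l + 6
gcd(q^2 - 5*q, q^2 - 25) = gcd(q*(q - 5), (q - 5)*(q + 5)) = q - 5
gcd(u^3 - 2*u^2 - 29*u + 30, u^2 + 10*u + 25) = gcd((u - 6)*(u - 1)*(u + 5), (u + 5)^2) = u + 5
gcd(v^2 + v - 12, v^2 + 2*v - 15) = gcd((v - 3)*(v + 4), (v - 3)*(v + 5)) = v - 3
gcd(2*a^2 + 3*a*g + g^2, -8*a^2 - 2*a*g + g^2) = 2*a + g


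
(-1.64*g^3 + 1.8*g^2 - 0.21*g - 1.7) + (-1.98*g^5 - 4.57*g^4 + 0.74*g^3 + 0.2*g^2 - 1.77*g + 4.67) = -1.98*g^5 - 4.57*g^4 - 0.9*g^3 + 2.0*g^2 - 1.98*g + 2.97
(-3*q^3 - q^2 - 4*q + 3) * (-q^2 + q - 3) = 3*q^5 - 2*q^4 + 12*q^3 - 4*q^2 + 15*q - 9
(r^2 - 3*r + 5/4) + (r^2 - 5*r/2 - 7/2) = 2*r^2 - 11*r/2 - 9/4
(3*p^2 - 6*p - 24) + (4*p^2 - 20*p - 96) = 7*p^2 - 26*p - 120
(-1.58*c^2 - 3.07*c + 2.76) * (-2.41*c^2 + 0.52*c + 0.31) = 3.8078*c^4 + 6.5771*c^3 - 8.7378*c^2 + 0.4835*c + 0.8556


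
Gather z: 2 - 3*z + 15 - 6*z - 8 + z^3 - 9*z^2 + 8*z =z^3 - 9*z^2 - z + 9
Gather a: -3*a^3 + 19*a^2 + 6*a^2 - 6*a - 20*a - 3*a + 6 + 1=-3*a^3 + 25*a^2 - 29*a + 7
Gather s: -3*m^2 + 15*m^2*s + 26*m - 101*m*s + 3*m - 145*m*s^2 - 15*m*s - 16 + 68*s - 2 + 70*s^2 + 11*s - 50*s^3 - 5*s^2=-3*m^2 + 29*m - 50*s^3 + s^2*(65 - 145*m) + s*(15*m^2 - 116*m + 79) - 18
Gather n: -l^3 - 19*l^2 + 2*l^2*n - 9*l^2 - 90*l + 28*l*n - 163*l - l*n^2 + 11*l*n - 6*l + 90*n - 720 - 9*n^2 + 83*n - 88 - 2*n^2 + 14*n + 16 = -l^3 - 28*l^2 - 259*l + n^2*(-l - 11) + n*(2*l^2 + 39*l + 187) - 792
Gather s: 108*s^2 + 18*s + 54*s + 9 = 108*s^2 + 72*s + 9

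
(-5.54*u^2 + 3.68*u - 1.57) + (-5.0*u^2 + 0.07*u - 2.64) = -10.54*u^2 + 3.75*u - 4.21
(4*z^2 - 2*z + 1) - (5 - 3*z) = 4*z^2 + z - 4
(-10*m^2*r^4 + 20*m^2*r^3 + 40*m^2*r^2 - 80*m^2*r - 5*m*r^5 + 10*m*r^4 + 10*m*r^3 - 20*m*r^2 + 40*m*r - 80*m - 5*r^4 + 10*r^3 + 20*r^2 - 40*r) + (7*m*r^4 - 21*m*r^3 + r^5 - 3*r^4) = -10*m^2*r^4 + 20*m^2*r^3 + 40*m^2*r^2 - 80*m^2*r - 5*m*r^5 + 17*m*r^4 - 11*m*r^3 - 20*m*r^2 + 40*m*r - 80*m + r^5 - 8*r^4 + 10*r^3 + 20*r^2 - 40*r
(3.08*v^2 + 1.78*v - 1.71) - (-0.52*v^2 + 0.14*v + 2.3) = 3.6*v^2 + 1.64*v - 4.01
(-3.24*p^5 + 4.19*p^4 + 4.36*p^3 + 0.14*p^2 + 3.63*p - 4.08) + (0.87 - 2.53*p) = -3.24*p^5 + 4.19*p^4 + 4.36*p^3 + 0.14*p^2 + 1.1*p - 3.21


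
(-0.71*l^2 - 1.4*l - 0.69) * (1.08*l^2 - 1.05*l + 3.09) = -0.7668*l^4 - 0.7665*l^3 - 1.4691*l^2 - 3.6015*l - 2.1321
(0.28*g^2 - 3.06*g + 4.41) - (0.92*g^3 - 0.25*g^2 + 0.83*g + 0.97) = -0.92*g^3 + 0.53*g^2 - 3.89*g + 3.44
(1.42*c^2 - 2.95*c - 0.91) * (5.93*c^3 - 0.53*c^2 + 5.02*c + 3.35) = 8.4206*c^5 - 18.2461*c^4 + 3.2956*c^3 - 9.5697*c^2 - 14.4507*c - 3.0485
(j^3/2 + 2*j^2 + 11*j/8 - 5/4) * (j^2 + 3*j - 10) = j^5/2 + 7*j^4/2 + 19*j^3/8 - 137*j^2/8 - 35*j/2 + 25/2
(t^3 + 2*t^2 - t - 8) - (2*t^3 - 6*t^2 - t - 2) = -t^3 + 8*t^2 - 6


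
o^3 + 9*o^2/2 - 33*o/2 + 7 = (o - 2)*(o - 1/2)*(o + 7)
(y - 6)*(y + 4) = y^2 - 2*y - 24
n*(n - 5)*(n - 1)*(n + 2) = n^4 - 4*n^3 - 7*n^2 + 10*n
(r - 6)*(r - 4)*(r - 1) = r^3 - 11*r^2 + 34*r - 24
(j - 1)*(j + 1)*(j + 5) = j^3 + 5*j^2 - j - 5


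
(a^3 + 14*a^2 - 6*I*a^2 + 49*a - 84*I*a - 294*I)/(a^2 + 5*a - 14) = (a^2 + a*(7 - 6*I) - 42*I)/(a - 2)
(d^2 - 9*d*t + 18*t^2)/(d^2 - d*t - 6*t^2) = (d - 6*t)/(d + 2*t)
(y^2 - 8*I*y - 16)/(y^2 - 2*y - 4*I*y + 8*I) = (y - 4*I)/(y - 2)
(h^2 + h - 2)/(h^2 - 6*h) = (h^2 + h - 2)/(h*(h - 6))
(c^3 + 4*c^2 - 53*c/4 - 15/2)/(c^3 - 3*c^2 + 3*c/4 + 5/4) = (c + 6)/(c - 1)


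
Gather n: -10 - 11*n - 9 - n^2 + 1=-n^2 - 11*n - 18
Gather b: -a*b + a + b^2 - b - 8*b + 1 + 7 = a + b^2 + b*(-a - 9) + 8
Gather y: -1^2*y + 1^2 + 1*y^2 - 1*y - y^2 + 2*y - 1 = 0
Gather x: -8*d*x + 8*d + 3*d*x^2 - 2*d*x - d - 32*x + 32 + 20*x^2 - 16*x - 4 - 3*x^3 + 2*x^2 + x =7*d - 3*x^3 + x^2*(3*d + 22) + x*(-10*d - 47) + 28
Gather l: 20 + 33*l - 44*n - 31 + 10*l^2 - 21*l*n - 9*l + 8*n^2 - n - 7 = 10*l^2 + l*(24 - 21*n) + 8*n^2 - 45*n - 18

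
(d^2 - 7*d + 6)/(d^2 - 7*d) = (d^2 - 7*d + 6)/(d*(d - 7))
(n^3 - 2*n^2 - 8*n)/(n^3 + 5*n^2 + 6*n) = (n - 4)/(n + 3)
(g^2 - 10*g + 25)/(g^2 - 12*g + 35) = (g - 5)/(g - 7)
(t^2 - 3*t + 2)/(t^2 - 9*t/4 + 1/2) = 4*(t - 1)/(4*t - 1)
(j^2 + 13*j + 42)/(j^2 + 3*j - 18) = (j + 7)/(j - 3)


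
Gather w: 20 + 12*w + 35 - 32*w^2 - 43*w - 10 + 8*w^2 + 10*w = -24*w^2 - 21*w + 45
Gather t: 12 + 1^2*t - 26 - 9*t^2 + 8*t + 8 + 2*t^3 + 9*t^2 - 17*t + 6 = 2*t^3 - 8*t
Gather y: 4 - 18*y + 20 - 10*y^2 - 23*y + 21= -10*y^2 - 41*y + 45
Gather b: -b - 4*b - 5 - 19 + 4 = -5*b - 20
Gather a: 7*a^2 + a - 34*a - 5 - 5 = 7*a^2 - 33*a - 10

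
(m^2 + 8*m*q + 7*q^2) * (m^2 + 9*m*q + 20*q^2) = m^4 + 17*m^3*q + 99*m^2*q^2 + 223*m*q^3 + 140*q^4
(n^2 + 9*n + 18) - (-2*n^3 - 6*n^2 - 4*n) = 2*n^3 + 7*n^2 + 13*n + 18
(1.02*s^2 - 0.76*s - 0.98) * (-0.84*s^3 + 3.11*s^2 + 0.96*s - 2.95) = -0.8568*s^5 + 3.8106*s^4 - 0.5612*s^3 - 6.7864*s^2 + 1.3012*s + 2.891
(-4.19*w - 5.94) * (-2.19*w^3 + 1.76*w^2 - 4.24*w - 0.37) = 9.1761*w^4 + 5.6342*w^3 + 7.3112*w^2 + 26.7359*w + 2.1978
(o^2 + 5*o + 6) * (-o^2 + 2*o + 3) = -o^4 - 3*o^3 + 7*o^2 + 27*o + 18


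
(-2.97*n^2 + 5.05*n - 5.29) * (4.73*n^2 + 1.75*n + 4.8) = -14.0481*n^4 + 18.689*n^3 - 30.4402*n^2 + 14.9825*n - 25.392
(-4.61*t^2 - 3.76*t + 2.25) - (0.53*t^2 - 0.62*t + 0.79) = -5.14*t^2 - 3.14*t + 1.46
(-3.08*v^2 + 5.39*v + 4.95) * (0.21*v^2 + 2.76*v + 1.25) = -0.6468*v^4 - 7.3689*v^3 + 12.0659*v^2 + 20.3995*v + 6.1875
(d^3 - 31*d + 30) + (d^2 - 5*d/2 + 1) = d^3 + d^2 - 67*d/2 + 31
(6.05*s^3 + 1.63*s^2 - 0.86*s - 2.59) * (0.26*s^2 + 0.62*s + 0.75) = 1.573*s^5 + 4.1748*s^4 + 5.3245*s^3 + 0.0158999999999999*s^2 - 2.2508*s - 1.9425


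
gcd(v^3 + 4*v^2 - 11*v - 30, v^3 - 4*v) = v + 2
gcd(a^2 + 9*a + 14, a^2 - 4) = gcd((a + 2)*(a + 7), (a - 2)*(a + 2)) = a + 2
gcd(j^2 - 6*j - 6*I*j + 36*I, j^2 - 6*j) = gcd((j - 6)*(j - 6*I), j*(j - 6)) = j - 6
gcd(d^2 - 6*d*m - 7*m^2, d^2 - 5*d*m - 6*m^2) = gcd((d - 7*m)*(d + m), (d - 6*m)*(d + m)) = d + m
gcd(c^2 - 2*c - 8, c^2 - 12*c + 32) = c - 4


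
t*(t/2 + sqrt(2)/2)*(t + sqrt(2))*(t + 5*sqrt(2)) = t^4/2 + 7*sqrt(2)*t^3/2 + 11*t^2 + 5*sqrt(2)*t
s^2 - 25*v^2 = (s - 5*v)*(s + 5*v)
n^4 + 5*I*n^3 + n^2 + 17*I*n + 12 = (n - I)^2*(n + 3*I)*(n + 4*I)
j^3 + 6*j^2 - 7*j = j*(j - 1)*(j + 7)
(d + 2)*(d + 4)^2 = d^3 + 10*d^2 + 32*d + 32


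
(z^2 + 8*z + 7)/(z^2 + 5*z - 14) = (z + 1)/(z - 2)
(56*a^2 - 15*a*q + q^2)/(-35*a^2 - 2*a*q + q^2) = (-8*a + q)/(5*a + q)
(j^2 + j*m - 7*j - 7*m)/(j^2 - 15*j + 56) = (j + m)/(j - 8)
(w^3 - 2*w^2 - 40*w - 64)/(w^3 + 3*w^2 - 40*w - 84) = (w^2 - 4*w - 32)/(w^2 + w - 42)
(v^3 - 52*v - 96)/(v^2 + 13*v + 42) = (v^2 - 6*v - 16)/(v + 7)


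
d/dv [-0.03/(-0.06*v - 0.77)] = -0.0018/(0.06*v + 0.77)^2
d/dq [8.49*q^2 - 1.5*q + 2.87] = 16.98*q - 1.5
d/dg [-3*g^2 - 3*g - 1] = -6*g - 3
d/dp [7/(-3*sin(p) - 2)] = 21*cos(p)/(3*sin(p) + 2)^2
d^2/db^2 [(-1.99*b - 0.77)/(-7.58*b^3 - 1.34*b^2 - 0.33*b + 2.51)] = (686.029416*b^5 + 652.174104*b^4 + 122.32762*b^3 + 474.188244*b^2 + 130.101156*b + 8.643976)/(435.519512*b^9 + 230.974728*b^8 + 97.71378*b^7 - 410.129332*b^6 - 148.713402*b^5 - 50.754174*b^4 + 136.640679*b^3 + 24.506385*b^2 + 6.237099*b - 15.813251)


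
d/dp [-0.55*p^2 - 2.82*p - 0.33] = -1.1*p - 2.82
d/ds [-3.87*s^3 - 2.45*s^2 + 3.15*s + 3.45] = -11.61*s^2 - 4.9*s + 3.15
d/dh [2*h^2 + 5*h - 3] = 4*h + 5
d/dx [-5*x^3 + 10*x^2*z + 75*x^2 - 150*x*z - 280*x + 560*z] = -15*x^2 + 20*x*z + 150*x - 150*z - 280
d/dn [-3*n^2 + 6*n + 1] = 6 - 6*n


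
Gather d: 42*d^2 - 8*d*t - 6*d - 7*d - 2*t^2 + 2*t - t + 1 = 42*d^2 + d*(-8*t - 13) - 2*t^2 + t + 1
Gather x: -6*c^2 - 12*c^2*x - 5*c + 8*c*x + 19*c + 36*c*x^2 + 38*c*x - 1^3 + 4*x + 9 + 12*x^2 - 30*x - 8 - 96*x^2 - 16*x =-6*c^2 + 14*c + x^2*(36*c - 84) + x*(-12*c^2 + 46*c - 42)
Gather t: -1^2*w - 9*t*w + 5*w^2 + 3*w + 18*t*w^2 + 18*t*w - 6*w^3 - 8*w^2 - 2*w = t*(18*w^2 + 9*w) - 6*w^3 - 3*w^2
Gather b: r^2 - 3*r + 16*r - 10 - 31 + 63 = r^2 + 13*r + 22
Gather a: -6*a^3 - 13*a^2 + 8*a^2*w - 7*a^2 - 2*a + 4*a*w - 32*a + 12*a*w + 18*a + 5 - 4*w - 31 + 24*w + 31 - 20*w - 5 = -6*a^3 + a^2*(8*w - 20) + a*(16*w - 16)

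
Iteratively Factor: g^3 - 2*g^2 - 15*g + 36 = (g - 3)*(g^2 + g - 12) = (g - 3)*(g + 4)*(g - 3)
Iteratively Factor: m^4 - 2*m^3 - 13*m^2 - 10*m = (m + 1)*(m^3 - 3*m^2 - 10*m) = (m - 5)*(m + 1)*(m^2 + 2*m) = m*(m - 5)*(m + 1)*(m + 2)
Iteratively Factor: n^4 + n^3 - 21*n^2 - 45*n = (n)*(n^3 + n^2 - 21*n - 45) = n*(n - 5)*(n^2 + 6*n + 9) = n*(n - 5)*(n + 3)*(n + 3)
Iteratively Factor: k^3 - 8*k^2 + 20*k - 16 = (k - 2)*(k^2 - 6*k + 8) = (k - 2)^2*(k - 4)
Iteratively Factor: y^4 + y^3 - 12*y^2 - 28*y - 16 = (y + 2)*(y^3 - y^2 - 10*y - 8) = (y - 4)*(y + 2)*(y^2 + 3*y + 2) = (y - 4)*(y + 1)*(y + 2)*(y + 2)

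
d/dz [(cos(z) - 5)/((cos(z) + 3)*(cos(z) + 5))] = (cos(z)^2 - 10*cos(z) - 55)*sin(z)/((cos(z) + 3)^2*(cos(z) + 5)^2)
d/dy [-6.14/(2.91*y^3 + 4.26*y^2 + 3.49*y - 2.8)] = (53.6022*y^2 + 52.3128*y + 21.4286)/(2.91*y^3 + 4.26*y^2 + 3.49*y - 2.8)^2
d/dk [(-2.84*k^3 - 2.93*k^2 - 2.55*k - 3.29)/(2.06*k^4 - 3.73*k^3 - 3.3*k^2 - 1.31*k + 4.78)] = (5.8504*k^6 + 12.0716*k^5 + 14.2021*k^4 + 15.5274*k^3 - 82.1174*k^2 - 49.7248*k - 16.4989)/(4.2436*k^8 - 15.3676*k^7 + 0.3169*k^6 + 19.2208*k^5 + 40.3562*k^4 - 27.0128*k^3 - 29.8319*k^2 - 12.5236*k + 22.8484)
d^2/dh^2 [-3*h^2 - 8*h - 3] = -6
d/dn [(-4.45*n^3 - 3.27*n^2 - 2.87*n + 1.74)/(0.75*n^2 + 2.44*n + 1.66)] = (-3.3375*n^4 - 21.716*n^3 - 27.9873*n^2 - 13.4664*n - 9.0098)/(0.5625*n^4 + 3.66*n^3 + 8.4436*n^2 + 8.1008*n + 2.7556)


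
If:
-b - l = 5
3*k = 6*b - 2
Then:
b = -l - 5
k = -2*l - 32/3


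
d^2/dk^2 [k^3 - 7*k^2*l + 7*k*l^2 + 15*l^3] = 6*k - 14*l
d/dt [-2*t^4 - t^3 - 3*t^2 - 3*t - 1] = -8*t^3 - 3*t^2 - 6*t - 3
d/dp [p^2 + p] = 2*p + 1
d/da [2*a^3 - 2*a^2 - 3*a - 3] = 6*a^2 - 4*a - 3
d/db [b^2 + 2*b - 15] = 2*b + 2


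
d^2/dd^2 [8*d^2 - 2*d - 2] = 16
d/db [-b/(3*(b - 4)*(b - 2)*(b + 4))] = 2*(b^3 - b^2 - 16)/(3*(b^6 - 4*b^5 - 28*b^4 + 128*b^3 + 128*b^2 - 1024*b + 1024))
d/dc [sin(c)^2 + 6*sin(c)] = 2*(sin(c) + 3)*cos(c)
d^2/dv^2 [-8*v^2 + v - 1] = -16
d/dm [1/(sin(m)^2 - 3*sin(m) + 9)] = (3 - 2*sin(m))*cos(m)/(sin(m)^2 - 3*sin(m) + 9)^2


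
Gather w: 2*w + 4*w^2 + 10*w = 4*w^2 + 12*w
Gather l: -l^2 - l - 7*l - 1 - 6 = -l^2 - 8*l - 7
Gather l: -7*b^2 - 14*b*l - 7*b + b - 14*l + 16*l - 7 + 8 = -7*b^2 - 6*b + l*(2 - 14*b) + 1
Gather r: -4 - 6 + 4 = -6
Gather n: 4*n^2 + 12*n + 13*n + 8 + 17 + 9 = 4*n^2 + 25*n + 34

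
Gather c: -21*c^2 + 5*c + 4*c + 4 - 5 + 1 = -21*c^2 + 9*c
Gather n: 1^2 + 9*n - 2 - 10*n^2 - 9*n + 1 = -10*n^2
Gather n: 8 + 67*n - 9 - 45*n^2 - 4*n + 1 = -45*n^2 + 63*n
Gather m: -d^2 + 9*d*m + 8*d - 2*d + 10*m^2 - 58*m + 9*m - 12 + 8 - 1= -d^2 + 6*d + 10*m^2 + m*(9*d - 49) - 5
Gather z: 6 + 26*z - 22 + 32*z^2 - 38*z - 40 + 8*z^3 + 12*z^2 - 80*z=8*z^3 + 44*z^2 - 92*z - 56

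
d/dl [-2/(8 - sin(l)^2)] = -8*sin(2*l)/(cos(2*l) + 15)^2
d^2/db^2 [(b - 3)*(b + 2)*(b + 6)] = 6*b + 10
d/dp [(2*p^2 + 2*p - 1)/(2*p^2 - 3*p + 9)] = 5*(-2*p^2 + 8*p + 3)/(4*p^4 - 12*p^3 + 45*p^2 - 54*p + 81)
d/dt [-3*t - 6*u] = -3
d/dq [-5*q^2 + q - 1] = 1 - 10*q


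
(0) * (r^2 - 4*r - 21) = 0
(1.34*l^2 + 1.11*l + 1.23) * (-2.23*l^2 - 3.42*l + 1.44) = -2.9882*l^4 - 7.0581*l^3 - 4.6095*l^2 - 2.6082*l + 1.7712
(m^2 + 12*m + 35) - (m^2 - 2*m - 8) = 14*m + 43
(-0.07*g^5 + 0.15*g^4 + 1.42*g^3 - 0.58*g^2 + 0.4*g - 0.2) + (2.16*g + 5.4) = -0.07*g^5 + 0.15*g^4 + 1.42*g^3 - 0.58*g^2 + 2.56*g + 5.2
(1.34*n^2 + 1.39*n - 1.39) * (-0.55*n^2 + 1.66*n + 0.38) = -0.737*n^4 + 1.4599*n^3 + 3.5811*n^2 - 1.7792*n - 0.5282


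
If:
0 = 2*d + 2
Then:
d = -1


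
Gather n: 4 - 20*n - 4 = -20*n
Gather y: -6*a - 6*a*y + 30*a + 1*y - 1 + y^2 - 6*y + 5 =24*a + y^2 + y*(-6*a - 5) + 4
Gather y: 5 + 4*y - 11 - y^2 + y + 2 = -y^2 + 5*y - 4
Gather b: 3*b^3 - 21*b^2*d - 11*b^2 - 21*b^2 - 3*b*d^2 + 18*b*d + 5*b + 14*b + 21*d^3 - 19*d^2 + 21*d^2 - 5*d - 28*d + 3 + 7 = 3*b^3 + b^2*(-21*d - 32) + b*(-3*d^2 + 18*d + 19) + 21*d^3 + 2*d^2 - 33*d + 10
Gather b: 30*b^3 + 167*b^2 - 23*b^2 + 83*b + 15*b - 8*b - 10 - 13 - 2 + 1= 30*b^3 + 144*b^2 + 90*b - 24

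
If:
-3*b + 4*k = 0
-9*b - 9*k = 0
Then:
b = 0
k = 0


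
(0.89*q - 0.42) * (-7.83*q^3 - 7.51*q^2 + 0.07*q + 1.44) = -6.9687*q^4 - 3.3953*q^3 + 3.2165*q^2 + 1.2522*q - 0.6048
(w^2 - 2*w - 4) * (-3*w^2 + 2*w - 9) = -3*w^4 + 8*w^3 - w^2 + 10*w + 36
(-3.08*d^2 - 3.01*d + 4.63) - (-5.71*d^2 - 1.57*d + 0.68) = 2.63*d^2 - 1.44*d + 3.95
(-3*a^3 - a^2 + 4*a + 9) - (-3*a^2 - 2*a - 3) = -3*a^3 + 2*a^2 + 6*a + 12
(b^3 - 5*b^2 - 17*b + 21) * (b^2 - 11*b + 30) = b^5 - 16*b^4 + 68*b^3 + 58*b^2 - 741*b + 630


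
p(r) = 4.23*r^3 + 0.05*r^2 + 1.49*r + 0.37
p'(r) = 12.69*r^2 + 0.1*r + 1.49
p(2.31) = 56.22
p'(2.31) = 69.44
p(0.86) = 4.38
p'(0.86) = 10.96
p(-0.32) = -0.24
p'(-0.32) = 2.76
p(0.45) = 1.44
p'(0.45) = 4.10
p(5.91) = 884.10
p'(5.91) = 445.32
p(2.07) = 41.19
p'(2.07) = 56.07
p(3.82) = 242.58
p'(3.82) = 187.05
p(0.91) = 4.95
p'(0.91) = 12.09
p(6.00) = 924.79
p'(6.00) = 458.93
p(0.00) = 0.37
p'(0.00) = 1.49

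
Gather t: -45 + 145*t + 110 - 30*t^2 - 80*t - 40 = -30*t^2 + 65*t + 25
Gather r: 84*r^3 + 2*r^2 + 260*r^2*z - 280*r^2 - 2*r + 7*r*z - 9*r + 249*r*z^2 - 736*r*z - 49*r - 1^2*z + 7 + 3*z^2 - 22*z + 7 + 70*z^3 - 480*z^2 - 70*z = 84*r^3 + r^2*(260*z - 278) + r*(249*z^2 - 729*z - 60) + 70*z^3 - 477*z^2 - 93*z + 14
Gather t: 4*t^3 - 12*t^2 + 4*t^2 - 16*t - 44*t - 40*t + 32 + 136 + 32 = 4*t^3 - 8*t^2 - 100*t + 200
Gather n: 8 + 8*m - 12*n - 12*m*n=8*m + n*(-12*m - 12) + 8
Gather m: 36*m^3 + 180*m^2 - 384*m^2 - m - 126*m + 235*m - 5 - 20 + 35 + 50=36*m^3 - 204*m^2 + 108*m + 60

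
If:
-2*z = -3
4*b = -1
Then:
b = -1/4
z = 3/2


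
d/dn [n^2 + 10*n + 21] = 2*n + 10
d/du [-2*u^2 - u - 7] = -4*u - 1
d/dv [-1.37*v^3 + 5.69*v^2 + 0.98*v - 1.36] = -4.11*v^2 + 11.38*v + 0.98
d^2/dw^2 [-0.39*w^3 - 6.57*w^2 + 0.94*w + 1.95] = -2.34*w - 13.14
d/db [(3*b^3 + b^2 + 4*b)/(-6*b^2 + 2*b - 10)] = (-9*b^4 + 6*b^3 - 32*b^2 - 10*b - 20)/(2*(9*b^4 - 6*b^3 + 31*b^2 - 10*b + 25))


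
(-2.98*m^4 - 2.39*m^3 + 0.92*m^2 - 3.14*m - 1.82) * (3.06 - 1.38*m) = 4.1124*m^5 - 5.8206*m^4 - 8.583*m^3 + 7.1484*m^2 - 7.0968*m - 5.5692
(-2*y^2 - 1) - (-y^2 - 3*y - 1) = -y^2 + 3*y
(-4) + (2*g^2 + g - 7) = 2*g^2 + g - 11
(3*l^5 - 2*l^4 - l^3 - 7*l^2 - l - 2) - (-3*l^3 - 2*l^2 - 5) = 3*l^5 - 2*l^4 + 2*l^3 - 5*l^2 - l + 3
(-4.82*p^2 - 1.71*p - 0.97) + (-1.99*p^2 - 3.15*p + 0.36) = -6.81*p^2 - 4.86*p - 0.61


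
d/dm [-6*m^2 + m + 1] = 1 - 12*m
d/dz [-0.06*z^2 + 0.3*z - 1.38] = 0.3 - 0.12*z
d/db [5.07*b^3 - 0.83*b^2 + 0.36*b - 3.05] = 15.21*b^2 - 1.66*b + 0.36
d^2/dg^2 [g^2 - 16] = 2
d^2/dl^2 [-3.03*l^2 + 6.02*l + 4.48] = -6.06000000000000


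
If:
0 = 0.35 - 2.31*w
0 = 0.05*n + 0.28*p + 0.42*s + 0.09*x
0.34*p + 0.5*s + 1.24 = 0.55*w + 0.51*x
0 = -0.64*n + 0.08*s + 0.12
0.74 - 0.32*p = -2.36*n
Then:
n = -0.03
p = 2.06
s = -1.78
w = 0.15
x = 1.90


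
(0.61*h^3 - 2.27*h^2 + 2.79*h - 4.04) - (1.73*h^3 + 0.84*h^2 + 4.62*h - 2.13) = -1.12*h^3 - 3.11*h^2 - 1.83*h - 1.91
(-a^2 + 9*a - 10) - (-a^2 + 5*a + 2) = 4*a - 12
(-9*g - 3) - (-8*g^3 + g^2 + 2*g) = 8*g^3 - g^2 - 11*g - 3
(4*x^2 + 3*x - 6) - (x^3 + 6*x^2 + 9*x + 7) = -x^3 - 2*x^2 - 6*x - 13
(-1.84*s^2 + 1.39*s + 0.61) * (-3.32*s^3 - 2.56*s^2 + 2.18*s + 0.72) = 6.1088*s^5 + 0.0956000000000001*s^4 - 9.5948*s^3 + 0.1438*s^2 + 2.3306*s + 0.4392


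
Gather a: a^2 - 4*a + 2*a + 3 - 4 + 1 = a^2 - 2*a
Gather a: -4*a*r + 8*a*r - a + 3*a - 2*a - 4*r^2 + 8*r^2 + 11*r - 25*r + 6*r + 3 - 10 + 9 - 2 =4*a*r + 4*r^2 - 8*r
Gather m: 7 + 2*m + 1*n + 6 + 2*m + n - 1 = 4*m + 2*n + 12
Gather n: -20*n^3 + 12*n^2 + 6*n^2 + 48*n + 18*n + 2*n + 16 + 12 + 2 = -20*n^3 + 18*n^2 + 68*n + 30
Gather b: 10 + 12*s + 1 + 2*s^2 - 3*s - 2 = 2*s^2 + 9*s + 9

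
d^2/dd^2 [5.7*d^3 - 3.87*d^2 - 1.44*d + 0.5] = 34.2*d - 7.74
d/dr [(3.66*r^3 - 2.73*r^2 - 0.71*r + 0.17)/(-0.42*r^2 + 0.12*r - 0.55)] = (-1.5372*r^4 + 0.8784*r^3 - 6.6648*r^2 + 3.1458*r + 0.3701)/(0.1764*r^4 - 0.1008*r^3 + 0.4764*r^2 - 0.132*r + 0.3025)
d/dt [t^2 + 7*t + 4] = 2*t + 7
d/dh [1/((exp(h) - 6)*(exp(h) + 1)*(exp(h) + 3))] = -((exp(h) - 6)*(exp(h) + 1) + (exp(h) - 6)*(exp(h) + 3) + (exp(h) + 1)*(exp(h) + 3))/(4*(exp(h) - 6)^2*(exp(h) + 3)^2*cosh(h/2)^2)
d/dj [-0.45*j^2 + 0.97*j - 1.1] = 0.97 - 0.9*j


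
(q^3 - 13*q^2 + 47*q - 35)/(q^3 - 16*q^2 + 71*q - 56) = (q - 5)/(q - 8)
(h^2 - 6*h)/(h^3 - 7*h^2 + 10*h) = (h - 6)/(h^2 - 7*h + 10)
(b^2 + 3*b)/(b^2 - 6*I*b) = (b + 3)/(b - 6*I)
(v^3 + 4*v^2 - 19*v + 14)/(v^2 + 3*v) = (v^3 + 4*v^2 - 19*v + 14)/(v*(v + 3))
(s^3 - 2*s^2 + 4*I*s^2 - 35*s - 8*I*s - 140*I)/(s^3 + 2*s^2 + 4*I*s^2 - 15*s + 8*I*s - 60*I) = (s - 7)/(s - 3)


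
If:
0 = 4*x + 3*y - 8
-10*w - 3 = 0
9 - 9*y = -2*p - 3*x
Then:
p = 45*y/8 - 15/2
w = -3/10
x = 2 - 3*y/4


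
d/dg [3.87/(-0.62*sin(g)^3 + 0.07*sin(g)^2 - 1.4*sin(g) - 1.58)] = (7.1982*sin(g)^2 - 0.5418*sin(g) + 5.418)*cos(g)/(0.62*sin(g)^3 - 0.07*sin(g)^2 + 1.4*sin(g) + 1.58)^2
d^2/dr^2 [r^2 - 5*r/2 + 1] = 2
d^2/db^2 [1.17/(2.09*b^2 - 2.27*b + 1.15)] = (-10.221354*b^2 + 11.101662*b + 1.17*(4.18*b - 2.27)*(8.36*b - 4.54) - 5.62419)/(2.09*b^2 - 2.27*b + 1.15)^3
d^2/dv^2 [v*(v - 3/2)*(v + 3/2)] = 6*v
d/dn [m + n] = 1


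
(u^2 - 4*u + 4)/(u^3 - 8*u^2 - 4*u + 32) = (u - 2)/(u^2 - 6*u - 16)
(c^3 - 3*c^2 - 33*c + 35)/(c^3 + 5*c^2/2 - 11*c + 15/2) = 2*(c - 7)/(2*c - 3)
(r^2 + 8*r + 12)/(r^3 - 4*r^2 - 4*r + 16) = (r + 6)/(r^2 - 6*r + 8)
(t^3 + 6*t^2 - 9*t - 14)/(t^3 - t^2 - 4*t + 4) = (t^2 + 8*t + 7)/(t^2 + t - 2)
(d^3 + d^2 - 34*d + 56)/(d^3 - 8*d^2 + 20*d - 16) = (d + 7)/(d - 2)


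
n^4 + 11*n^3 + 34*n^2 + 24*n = n*(n + 1)*(n + 4)*(n + 6)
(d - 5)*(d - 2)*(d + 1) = d^3 - 6*d^2 + 3*d + 10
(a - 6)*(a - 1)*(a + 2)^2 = a^4 - 3*a^3 - 18*a^2 - 4*a + 24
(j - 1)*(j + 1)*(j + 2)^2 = j^4 + 4*j^3 + 3*j^2 - 4*j - 4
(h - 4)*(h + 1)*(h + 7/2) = h^3 + h^2/2 - 29*h/2 - 14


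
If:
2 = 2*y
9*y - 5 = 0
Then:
No Solution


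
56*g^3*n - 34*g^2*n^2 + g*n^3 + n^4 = n*(-4*g + n)*(-2*g + n)*(7*g + n)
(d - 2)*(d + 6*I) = d^2 - 2*d + 6*I*d - 12*I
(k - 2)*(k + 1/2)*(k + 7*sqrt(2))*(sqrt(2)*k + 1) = sqrt(2)*k^4 - 3*sqrt(2)*k^3/2 + 15*k^3 - 45*k^2/2 + 6*sqrt(2)*k^2 - 15*k - 21*sqrt(2)*k/2 - 7*sqrt(2)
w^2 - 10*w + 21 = (w - 7)*(w - 3)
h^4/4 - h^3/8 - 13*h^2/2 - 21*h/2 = h*(h/4 + 1/2)*(h - 6)*(h + 7/2)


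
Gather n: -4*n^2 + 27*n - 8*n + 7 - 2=-4*n^2 + 19*n + 5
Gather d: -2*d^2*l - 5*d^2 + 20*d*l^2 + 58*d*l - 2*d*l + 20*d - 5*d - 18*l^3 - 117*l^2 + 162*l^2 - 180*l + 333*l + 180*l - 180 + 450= d^2*(-2*l - 5) + d*(20*l^2 + 56*l + 15) - 18*l^3 + 45*l^2 + 333*l + 270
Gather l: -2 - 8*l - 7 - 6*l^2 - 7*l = -6*l^2 - 15*l - 9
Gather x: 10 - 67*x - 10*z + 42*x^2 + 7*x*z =42*x^2 + x*(7*z - 67) - 10*z + 10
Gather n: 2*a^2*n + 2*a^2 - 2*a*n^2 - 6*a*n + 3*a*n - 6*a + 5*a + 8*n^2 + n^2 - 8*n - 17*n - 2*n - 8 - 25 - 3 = 2*a^2 - a + n^2*(9 - 2*a) + n*(2*a^2 - 3*a - 27) - 36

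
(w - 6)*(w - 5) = w^2 - 11*w + 30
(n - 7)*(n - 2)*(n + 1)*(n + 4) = n^4 - 4*n^3 - 27*n^2 + 34*n + 56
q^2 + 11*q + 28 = (q + 4)*(q + 7)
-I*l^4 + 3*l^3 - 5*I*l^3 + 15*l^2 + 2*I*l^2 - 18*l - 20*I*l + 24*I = (l + 6)*(l - I)*(l + 4*I)*(-I*l + I)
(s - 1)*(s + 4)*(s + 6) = s^3 + 9*s^2 + 14*s - 24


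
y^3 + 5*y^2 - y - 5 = (y - 1)*(y + 1)*(y + 5)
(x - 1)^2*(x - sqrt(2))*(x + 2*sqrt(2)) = x^4 - 2*x^3 + sqrt(2)*x^3 - 3*x^2 - 2*sqrt(2)*x^2 + sqrt(2)*x + 8*x - 4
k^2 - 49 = (k - 7)*(k + 7)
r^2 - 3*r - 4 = (r - 4)*(r + 1)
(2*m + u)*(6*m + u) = 12*m^2 + 8*m*u + u^2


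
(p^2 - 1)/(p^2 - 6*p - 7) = (p - 1)/(p - 7)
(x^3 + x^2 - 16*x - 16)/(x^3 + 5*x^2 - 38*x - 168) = (x^2 - 3*x - 4)/(x^2 + x - 42)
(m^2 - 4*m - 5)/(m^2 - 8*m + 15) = (m + 1)/(m - 3)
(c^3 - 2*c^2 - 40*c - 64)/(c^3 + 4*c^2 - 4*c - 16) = (c - 8)/(c - 2)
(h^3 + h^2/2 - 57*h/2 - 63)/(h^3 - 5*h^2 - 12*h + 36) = (h + 7/2)/(h - 2)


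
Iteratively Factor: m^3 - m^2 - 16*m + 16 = (m + 4)*(m^2 - 5*m + 4) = (m - 4)*(m + 4)*(m - 1)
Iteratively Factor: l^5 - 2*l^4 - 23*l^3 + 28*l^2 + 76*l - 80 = (l + 2)*(l^4 - 4*l^3 - 15*l^2 + 58*l - 40) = (l - 5)*(l + 2)*(l^3 + l^2 - 10*l + 8) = (l - 5)*(l + 2)*(l + 4)*(l^2 - 3*l + 2) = (l - 5)*(l - 1)*(l + 2)*(l + 4)*(l - 2)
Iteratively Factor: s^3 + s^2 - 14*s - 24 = (s + 2)*(s^2 - s - 12) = (s + 2)*(s + 3)*(s - 4)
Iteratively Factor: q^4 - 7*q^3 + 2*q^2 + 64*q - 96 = (q + 3)*(q^3 - 10*q^2 + 32*q - 32) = (q - 4)*(q + 3)*(q^2 - 6*q + 8) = (q - 4)*(q - 2)*(q + 3)*(q - 4)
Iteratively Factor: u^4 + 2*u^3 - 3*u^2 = (u - 1)*(u^3 + 3*u^2) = u*(u - 1)*(u^2 + 3*u) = u*(u - 1)*(u + 3)*(u)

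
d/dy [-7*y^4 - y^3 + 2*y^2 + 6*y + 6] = -28*y^3 - 3*y^2 + 4*y + 6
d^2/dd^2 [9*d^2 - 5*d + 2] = 18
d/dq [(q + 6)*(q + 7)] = 2*q + 13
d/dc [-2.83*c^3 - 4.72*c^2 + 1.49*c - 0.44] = -8.49*c^2 - 9.44*c + 1.49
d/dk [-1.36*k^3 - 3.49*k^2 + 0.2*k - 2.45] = -4.08*k^2 - 6.98*k + 0.2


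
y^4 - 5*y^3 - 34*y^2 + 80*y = y*(y - 8)*(y - 2)*(y + 5)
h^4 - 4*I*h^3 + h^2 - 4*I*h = h*(h - 4*I)*(h - I)*(h + I)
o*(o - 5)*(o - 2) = o^3 - 7*o^2 + 10*o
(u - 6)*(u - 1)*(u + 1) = u^3 - 6*u^2 - u + 6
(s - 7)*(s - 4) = s^2 - 11*s + 28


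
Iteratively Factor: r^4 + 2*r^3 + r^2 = (r)*(r^3 + 2*r^2 + r) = r^2*(r^2 + 2*r + 1) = r^2*(r + 1)*(r + 1)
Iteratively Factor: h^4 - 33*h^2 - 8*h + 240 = (h - 5)*(h^3 + 5*h^2 - 8*h - 48) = (h - 5)*(h + 4)*(h^2 + h - 12) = (h - 5)*(h - 3)*(h + 4)*(h + 4)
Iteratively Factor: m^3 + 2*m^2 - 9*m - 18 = (m + 2)*(m^2 - 9) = (m + 2)*(m + 3)*(m - 3)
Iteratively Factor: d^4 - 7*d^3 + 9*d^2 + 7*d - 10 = (d + 1)*(d^3 - 8*d^2 + 17*d - 10) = (d - 1)*(d + 1)*(d^2 - 7*d + 10) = (d - 2)*(d - 1)*(d + 1)*(d - 5)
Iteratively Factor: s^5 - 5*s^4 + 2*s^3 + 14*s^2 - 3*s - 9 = (s - 3)*(s^4 - 2*s^3 - 4*s^2 + 2*s + 3) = (s - 3)*(s + 1)*(s^3 - 3*s^2 - s + 3) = (s - 3)*(s + 1)^2*(s^2 - 4*s + 3) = (s - 3)^2*(s + 1)^2*(s - 1)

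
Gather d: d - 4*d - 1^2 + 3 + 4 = 6 - 3*d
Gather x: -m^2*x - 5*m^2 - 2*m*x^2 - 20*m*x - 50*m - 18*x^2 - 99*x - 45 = -5*m^2 - 50*m + x^2*(-2*m - 18) + x*(-m^2 - 20*m - 99) - 45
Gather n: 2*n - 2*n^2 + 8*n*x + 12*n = -2*n^2 + n*(8*x + 14)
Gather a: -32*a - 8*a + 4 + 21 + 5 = 30 - 40*a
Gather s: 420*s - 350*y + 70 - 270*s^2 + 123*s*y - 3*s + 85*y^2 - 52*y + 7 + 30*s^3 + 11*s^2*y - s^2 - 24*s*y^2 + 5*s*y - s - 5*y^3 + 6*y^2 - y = 30*s^3 + s^2*(11*y - 271) + s*(-24*y^2 + 128*y + 416) - 5*y^3 + 91*y^2 - 403*y + 77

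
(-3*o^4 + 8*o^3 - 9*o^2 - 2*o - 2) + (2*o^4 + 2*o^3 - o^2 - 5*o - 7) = -o^4 + 10*o^3 - 10*o^2 - 7*o - 9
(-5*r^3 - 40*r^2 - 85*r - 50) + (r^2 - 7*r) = -5*r^3 - 39*r^2 - 92*r - 50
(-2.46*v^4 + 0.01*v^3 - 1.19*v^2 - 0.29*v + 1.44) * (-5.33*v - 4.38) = 13.1118*v^5 + 10.7215*v^4 + 6.2989*v^3 + 6.7579*v^2 - 6.405*v - 6.3072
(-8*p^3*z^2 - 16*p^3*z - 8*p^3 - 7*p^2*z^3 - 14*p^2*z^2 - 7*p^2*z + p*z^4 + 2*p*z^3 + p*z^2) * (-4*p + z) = 32*p^4*z^2 + 64*p^4*z + 32*p^4 + 20*p^3*z^3 + 40*p^3*z^2 + 20*p^3*z - 11*p^2*z^4 - 22*p^2*z^3 - 11*p^2*z^2 + p*z^5 + 2*p*z^4 + p*z^3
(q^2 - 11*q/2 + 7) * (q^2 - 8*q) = q^4 - 27*q^3/2 + 51*q^2 - 56*q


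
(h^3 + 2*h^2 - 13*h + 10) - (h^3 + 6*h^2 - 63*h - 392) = -4*h^2 + 50*h + 402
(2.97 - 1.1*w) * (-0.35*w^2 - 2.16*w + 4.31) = 0.385*w^3 + 1.3365*w^2 - 11.1562*w + 12.8007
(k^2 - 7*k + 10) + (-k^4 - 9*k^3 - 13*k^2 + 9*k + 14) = -k^4 - 9*k^3 - 12*k^2 + 2*k + 24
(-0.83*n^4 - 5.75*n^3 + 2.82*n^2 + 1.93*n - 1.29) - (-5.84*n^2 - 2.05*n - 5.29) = -0.83*n^4 - 5.75*n^3 + 8.66*n^2 + 3.98*n + 4.0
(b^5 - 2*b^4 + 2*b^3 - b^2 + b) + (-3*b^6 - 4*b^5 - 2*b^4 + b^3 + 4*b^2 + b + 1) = -3*b^6 - 3*b^5 - 4*b^4 + 3*b^3 + 3*b^2 + 2*b + 1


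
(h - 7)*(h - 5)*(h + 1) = h^3 - 11*h^2 + 23*h + 35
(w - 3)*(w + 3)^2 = w^3 + 3*w^2 - 9*w - 27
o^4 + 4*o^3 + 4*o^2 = o^2*(o + 2)^2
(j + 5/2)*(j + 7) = j^2 + 19*j/2 + 35/2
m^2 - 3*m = m*(m - 3)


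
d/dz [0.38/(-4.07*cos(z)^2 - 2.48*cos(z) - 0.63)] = -(3.0932*cos(z) + 0.9424)*sin(z)/(4.07*cos(z)^2 + 2.48*cos(z) + 0.63)^2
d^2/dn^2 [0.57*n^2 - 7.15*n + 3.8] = 1.14000000000000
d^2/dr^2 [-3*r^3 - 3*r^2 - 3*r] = -18*r - 6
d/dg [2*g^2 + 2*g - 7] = 4*g + 2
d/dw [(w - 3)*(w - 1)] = 2*w - 4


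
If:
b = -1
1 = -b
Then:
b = -1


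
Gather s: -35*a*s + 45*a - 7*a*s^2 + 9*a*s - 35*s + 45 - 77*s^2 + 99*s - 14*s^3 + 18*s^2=45*a - 14*s^3 + s^2*(-7*a - 59) + s*(64 - 26*a) + 45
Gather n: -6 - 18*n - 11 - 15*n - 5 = -33*n - 22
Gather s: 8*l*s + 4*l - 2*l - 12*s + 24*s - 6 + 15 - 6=2*l + s*(8*l + 12) + 3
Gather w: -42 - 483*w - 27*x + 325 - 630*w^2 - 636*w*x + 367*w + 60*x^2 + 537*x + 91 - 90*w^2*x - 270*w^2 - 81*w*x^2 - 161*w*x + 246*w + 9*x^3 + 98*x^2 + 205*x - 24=w^2*(-90*x - 900) + w*(-81*x^2 - 797*x + 130) + 9*x^3 + 158*x^2 + 715*x + 350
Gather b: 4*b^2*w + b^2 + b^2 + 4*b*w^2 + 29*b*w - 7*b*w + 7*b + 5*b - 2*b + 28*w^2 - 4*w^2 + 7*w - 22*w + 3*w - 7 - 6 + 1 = b^2*(4*w + 2) + b*(4*w^2 + 22*w + 10) + 24*w^2 - 12*w - 12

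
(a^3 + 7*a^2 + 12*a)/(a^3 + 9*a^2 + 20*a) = (a + 3)/(a + 5)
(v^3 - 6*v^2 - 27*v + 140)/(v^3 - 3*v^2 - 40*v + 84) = (v^2 + v - 20)/(v^2 + 4*v - 12)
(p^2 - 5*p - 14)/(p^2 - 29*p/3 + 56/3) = 3*(p + 2)/(3*p - 8)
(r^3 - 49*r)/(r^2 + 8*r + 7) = r*(r - 7)/(r + 1)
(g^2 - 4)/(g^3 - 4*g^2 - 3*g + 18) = (g - 2)/(g^2 - 6*g + 9)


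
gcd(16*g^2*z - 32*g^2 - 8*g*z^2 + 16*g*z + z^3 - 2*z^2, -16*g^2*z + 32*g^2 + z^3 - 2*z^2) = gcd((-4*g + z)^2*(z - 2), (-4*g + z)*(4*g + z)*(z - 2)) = -4*g*z + 8*g + z^2 - 2*z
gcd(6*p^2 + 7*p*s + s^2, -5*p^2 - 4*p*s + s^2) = p + s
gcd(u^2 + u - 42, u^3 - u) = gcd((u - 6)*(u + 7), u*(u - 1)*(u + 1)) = 1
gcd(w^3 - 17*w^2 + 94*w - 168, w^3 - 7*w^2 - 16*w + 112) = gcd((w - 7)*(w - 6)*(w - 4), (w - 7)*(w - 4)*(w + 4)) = w^2 - 11*w + 28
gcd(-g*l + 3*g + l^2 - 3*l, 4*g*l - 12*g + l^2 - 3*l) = l - 3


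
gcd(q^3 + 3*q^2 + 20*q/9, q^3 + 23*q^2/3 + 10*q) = q^2 + 5*q/3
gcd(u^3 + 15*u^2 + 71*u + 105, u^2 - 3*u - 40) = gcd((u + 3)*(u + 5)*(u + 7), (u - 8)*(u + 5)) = u + 5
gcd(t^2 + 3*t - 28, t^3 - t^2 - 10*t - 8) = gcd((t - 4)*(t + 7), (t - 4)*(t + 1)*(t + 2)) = t - 4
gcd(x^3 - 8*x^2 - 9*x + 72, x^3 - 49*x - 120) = x^2 - 5*x - 24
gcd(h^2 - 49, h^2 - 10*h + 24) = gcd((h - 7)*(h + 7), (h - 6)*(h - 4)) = 1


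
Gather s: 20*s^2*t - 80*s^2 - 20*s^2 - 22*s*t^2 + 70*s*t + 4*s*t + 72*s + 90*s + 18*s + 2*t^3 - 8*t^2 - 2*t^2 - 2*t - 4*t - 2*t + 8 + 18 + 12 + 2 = s^2*(20*t - 100) + s*(-22*t^2 + 74*t + 180) + 2*t^3 - 10*t^2 - 8*t + 40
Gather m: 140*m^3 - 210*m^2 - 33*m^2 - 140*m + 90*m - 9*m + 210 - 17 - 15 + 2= 140*m^3 - 243*m^2 - 59*m + 180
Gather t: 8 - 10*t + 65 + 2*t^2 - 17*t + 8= 2*t^2 - 27*t + 81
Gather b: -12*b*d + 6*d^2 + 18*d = -12*b*d + 6*d^2 + 18*d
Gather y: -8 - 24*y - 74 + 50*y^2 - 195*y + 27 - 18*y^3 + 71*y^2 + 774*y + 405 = -18*y^3 + 121*y^2 + 555*y + 350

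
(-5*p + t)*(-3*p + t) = 15*p^2 - 8*p*t + t^2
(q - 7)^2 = q^2 - 14*q + 49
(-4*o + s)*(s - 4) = -4*o*s + 16*o + s^2 - 4*s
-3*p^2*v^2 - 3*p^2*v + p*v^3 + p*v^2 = v*(-3*p + v)*(p*v + p)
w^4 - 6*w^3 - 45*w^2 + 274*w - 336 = (w - 8)*(w - 3)*(w - 2)*(w + 7)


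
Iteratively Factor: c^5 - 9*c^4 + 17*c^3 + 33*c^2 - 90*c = (c)*(c^4 - 9*c^3 + 17*c^2 + 33*c - 90) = c*(c - 5)*(c^3 - 4*c^2 - 3*c + 18) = c*(c - 5)*(c - 3)*(c^2 - c - 6) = c*(c - 5)*(c - 3)*(c + 2)*(c - 3)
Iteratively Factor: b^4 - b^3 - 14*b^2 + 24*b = (b + 4)*(b^3 - 5*b^2 + 6*b) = b*(b + 4)*(b^2 - 5*b + 6) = b*(b - 3)*(b + 4)*(b - 2)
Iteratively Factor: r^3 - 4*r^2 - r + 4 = (r + 1)*(r^2 - 5*r + 4) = (r - 1)*(r + 1)*(r - 4)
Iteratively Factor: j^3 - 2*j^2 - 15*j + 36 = (j - 3)*(j^2 + j - 12) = (j - 3)^2*(j + 4)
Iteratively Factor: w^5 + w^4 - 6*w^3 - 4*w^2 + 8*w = (w + 2)*(w^4 - w^3 - 4*w^2 + 4*w) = (w - 1)*(w + 2)*(w^3 - 4*w) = w*(w - 1)*(w + 2)*(w^2 - 4) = w*(w - 1)*(w + 2)^2*(w - 2)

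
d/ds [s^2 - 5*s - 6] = 2*s - 5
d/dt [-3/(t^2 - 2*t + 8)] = 6*(t - 1)/(t^2 - 2*t + 8)^2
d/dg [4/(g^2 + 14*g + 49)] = 8*(-g - 7)/(g^2 + 14*g + 49)^2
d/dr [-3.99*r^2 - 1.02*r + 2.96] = -7.98*r - 1.02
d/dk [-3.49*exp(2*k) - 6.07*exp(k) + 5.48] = (-6.98*exp(k) - 6.07)*exp(k)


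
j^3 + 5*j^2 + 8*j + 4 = (j + 1)*(j + 2)^2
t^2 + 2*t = t*(t + 2)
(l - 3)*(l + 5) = l^2 + 2*l - 15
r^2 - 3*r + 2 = (r - 2)*(r - 1)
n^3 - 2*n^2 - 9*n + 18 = (n - 3)*(n - 2)*(n + 3)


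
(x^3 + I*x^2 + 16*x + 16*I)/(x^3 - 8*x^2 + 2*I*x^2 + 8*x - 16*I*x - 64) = (x^2 - 3*I*x + 4)/(x^2 - 2*x*(4 + I) + 16*I)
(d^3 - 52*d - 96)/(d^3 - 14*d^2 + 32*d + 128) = (d + 6)/(d - 8)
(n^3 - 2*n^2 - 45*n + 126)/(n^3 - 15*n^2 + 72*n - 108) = (n + 7)/(n - 6)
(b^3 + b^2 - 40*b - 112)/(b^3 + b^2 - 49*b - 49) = (b^2 + 8*b + 16)/(b^2 + 8*b + 7)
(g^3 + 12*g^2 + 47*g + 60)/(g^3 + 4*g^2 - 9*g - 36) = (g + 5)/(g - 3)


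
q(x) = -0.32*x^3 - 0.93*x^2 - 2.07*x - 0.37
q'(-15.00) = -190.17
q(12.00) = -712.09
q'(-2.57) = -3.63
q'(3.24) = -18.17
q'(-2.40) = -3.14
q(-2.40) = 3.66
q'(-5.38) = -19.85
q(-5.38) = 33.68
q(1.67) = -7.91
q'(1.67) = -7.85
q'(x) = -0.96*x^2 - 1.86*x - 2.07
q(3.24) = -27.72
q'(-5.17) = -18.11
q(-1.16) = 1.28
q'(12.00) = -162.63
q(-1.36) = 1.53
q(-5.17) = 29.69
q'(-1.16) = -1.20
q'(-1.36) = -1.32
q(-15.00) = 901.43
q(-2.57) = 4.24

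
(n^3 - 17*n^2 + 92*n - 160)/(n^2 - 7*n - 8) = (n^2 - 9*n + 20)/(n + 1)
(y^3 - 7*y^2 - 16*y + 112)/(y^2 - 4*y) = y - 3 - 28/y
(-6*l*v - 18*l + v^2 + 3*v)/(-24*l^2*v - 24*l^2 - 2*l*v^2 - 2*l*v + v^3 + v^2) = (v + 3)/(4*l*v + 4*l + v^2 + v)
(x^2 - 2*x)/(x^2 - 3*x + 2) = x/(x - 1)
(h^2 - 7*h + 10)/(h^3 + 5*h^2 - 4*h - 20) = (h - 5)/(h^2 + 7*h + 10)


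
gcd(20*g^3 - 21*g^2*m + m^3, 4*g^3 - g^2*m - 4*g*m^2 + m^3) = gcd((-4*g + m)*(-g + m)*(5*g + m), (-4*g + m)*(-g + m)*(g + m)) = 4*g^2 - 5*g*m + m^2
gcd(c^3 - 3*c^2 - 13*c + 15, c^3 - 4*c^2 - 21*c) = c + 3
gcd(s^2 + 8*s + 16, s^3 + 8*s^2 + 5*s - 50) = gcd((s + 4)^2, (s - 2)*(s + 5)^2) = 1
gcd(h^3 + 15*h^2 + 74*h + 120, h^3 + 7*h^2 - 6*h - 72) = h^2 + 10*h + 24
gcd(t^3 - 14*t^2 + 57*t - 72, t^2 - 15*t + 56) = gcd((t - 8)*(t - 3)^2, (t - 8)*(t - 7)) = t - 8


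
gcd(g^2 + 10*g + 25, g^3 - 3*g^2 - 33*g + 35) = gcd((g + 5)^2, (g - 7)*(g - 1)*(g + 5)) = g + 5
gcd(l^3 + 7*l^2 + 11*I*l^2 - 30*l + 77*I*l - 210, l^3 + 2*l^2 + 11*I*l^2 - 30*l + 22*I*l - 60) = l^2 + 11*I*l - 30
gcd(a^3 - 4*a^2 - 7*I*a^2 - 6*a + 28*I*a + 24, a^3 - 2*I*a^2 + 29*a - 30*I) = a^2 - 7*I*a - 6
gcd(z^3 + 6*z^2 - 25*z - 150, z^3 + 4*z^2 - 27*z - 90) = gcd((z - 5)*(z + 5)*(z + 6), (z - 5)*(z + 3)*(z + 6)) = z^2 + z - 30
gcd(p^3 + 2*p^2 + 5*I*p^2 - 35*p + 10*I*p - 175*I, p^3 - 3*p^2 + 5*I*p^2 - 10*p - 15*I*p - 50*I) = p^2 + p*(-5 + 5*I) - 25*I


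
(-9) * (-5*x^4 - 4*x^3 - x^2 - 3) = 45*x^4 + 36*x^3 + 9*x^2 + 27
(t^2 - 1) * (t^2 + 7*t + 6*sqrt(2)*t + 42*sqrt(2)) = t^4 + 7*t^3 + 6*sqrt(2)*t^3 - t^2 + 42*sqrt(2)*t^2 - 6*sqrt(2)*t - 7*t - 42*sqrt(2)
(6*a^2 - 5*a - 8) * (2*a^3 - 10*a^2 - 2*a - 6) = 12*a^5 - 70*a^4 + 22*a^3 + 54*a^2 + 46*a + 48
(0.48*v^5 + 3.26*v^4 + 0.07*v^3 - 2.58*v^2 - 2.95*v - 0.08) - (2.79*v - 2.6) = 0.48*v^5 + 3.26*v^4 + 0.07*v^3 - 2.58*v^2 - 5.74*v + 2.52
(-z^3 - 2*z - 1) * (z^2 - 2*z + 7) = -z^5 + 2*z^4 - 9*z^3 + 3*z^2 - 12*z - 7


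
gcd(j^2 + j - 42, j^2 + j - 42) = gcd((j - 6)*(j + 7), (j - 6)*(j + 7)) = j^2 + j - 42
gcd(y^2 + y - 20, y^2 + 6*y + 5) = y + 5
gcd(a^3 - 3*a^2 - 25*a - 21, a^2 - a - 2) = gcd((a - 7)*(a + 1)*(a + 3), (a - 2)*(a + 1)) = a + 1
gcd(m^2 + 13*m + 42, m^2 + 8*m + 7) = m + 7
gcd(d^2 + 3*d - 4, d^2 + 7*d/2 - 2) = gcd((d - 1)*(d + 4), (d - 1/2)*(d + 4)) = d + 4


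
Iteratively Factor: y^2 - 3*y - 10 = (y + 2)*(y - 5)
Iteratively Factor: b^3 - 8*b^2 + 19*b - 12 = (b - 4)*(b^2 - 4*b + 3) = (b - 4)*(b - 1)*(b - 3)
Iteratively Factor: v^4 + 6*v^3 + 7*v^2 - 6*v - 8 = (v + 4)*(v^3 + 2*v^2 - v - 2) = (v - 1)*(v + 4)*(v^2 + 3*v + 2) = (v - 1)*(v + 2)*(v + 4)*(v + 1)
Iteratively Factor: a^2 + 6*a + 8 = (a + 2)*(a + 4)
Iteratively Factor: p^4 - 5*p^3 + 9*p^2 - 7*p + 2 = (p - 2)*(p^3 - 3*p^2 + 3*p - 1) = (p - 2)*(p - 1)*(p^2 - 2*p + 1) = (p - 2)*(p - 1)^2*(p - 1)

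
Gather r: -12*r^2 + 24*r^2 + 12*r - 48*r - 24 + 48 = 12*r^2 - 36*r + 24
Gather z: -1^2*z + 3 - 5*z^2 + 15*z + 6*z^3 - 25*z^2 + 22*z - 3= 6*z^3 - 30*z^2 + 36*z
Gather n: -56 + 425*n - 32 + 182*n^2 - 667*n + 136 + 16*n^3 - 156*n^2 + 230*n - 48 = 16*n^3 + 26*n^2 - 12*n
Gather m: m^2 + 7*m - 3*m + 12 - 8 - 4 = m^2 + 4*m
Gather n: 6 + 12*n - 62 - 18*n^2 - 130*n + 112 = -18*n^2 - 118*n + 56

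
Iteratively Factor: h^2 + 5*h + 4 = (h + 4)*(h + 1)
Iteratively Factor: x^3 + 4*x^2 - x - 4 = (x + 1)*(x^2 + 3*x - 4) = (x + 1)*(x + 4)*(x - 1)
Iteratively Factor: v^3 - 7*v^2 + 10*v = (v)*(v^2 - 7*v + 10) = v*(v - 2)*(v - 5)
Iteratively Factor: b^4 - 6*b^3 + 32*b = (b + 2)*(b^3 - 8*b^2 + 16*b) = (b - 4)*(b + 2)*(b^2 - 4*b) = b*(b - 4)*(b + 2)*(b - 4)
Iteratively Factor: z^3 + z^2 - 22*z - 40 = (z + 2)*(z^2 - z - 20) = (z - 5)*(z + 2)*(z + 4)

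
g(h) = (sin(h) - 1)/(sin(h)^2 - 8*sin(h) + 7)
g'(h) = (-2*sin(h)*cos(h) + 8*cos(h))*(sin(h) - 1)/(sin(h)^2 - 8*sin(h) + 7)^2 + cos(h)/(sin(h)^2 - 8*sin(h) + 7)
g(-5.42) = -0.16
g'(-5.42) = -0.02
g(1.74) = -0.17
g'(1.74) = 0.00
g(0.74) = -0.16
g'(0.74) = -0.02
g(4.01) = -0.13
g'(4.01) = 0.01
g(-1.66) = -0.13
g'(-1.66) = 0.00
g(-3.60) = -0.15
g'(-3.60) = 0.02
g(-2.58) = -0.13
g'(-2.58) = 0.01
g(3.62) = -0.13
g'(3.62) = 0.02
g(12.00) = -0.13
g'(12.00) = -0.01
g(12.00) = -0.13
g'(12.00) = -0.01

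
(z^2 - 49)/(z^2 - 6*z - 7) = (z + 7)/(z + 1)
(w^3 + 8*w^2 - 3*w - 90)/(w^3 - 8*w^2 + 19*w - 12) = (w^2 + 11*w + 30)/(w^2 - 5*w + 4)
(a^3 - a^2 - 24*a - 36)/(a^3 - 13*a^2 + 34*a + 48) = (a^2 + 5*a + 6)/(a^2 - 7*a - 8)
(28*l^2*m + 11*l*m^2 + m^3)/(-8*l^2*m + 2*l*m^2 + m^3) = (-7*l - m)/(2*l - m)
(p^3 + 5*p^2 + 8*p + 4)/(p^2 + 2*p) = p + 3 + 2/p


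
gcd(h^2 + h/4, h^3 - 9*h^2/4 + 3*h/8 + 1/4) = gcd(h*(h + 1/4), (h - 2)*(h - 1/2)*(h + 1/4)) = h + 1/4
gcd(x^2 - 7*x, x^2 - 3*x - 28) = x - 7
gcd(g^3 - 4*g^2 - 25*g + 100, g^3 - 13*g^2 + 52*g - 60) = g - 5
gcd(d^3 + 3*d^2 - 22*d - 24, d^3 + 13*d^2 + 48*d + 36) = d^2 + 7*d + 6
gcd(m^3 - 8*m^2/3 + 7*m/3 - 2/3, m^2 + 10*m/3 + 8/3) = 1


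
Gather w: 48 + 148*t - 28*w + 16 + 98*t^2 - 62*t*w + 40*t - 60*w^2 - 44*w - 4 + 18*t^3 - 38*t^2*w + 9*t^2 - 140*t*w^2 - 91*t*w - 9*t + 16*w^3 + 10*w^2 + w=18*t^3 + 107*t^2 + 179*t + 16*w^3 + w^2*(-140*t - 50) + w*(-38*t^2 - 153*t - 71) + 60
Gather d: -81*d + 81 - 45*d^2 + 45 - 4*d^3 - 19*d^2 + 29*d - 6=-4*d^3 - 64*d^2 - 52*d + 120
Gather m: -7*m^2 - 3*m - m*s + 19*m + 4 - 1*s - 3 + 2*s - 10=-7*m^2 + m*(16 - s) + s - 9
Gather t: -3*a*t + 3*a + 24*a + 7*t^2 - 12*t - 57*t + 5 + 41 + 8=27*a + 7*t^2 + t*(-3*a - 69) + 54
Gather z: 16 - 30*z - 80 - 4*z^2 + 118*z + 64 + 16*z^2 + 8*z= 12*z^2 + 96*z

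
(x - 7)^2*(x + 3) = x^3 - 11*x^2 + 7*x + 147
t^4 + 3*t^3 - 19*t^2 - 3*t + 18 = (t - 3)*(t - 1)*(t + 1)*(t + 6)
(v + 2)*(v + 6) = v^2 + 8*v + 12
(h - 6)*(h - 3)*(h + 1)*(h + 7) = h^4 - h^3 - 47*h^2 + 81*h + 126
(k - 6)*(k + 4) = k^2 - 2*k - 24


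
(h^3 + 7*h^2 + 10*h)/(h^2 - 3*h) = (h^2 + 7*h + 10)/(h - 3)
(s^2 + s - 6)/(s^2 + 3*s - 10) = (s + 3)/(s + 5)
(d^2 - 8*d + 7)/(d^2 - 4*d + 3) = (d - 7)/(d - 3)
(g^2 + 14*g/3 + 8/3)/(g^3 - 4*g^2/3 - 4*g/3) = (g + 4)/(g*(g - 2))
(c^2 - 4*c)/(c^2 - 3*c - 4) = c/(c + 1)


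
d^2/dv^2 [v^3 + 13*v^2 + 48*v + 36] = 6*v + 26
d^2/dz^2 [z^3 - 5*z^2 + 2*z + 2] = 6*z - 10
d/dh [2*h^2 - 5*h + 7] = 4*h - 5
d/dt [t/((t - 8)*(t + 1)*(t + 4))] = (-2*t^3 + 3*t^2 - 32)/(t^6 - 6*t^5 - 63*t^4 + 152*t^3 + 1488*t^2 + 2304*t + 1024)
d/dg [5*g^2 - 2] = 10*g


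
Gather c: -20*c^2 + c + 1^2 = -20*c^2 + c + 1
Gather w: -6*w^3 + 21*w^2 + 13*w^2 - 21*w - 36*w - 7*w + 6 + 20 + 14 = -6*w^3 + 34*w^2 - 64*w + 40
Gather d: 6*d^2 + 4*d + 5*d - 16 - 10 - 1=6*d^2 + 9*d - 27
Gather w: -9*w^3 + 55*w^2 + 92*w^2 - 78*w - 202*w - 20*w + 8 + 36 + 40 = -9*w^3 + 147*w^2 - 300*w + 84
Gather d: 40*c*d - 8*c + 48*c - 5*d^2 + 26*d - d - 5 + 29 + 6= 40*c - 5*d^2 + d*(40*c + 25) + 30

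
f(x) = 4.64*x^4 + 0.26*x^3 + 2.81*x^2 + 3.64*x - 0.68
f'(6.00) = 4074.40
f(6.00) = 6191.92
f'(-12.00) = -32023.16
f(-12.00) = 96126.04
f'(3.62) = 914.65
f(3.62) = 858.46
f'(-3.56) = -843.87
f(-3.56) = 755.52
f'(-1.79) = -110.37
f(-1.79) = 47.95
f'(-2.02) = -157.51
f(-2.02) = 78.54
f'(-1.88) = -127.49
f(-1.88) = 58.64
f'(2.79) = 428.47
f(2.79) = 318.14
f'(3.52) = 842.57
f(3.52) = 770.63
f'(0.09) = 4.17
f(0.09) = -0.33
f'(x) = 18.56*x^3 + 0.78*x^2 + 5.62*x + 3.64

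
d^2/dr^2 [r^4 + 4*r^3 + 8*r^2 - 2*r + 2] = 12*r^2 + 24*r + 16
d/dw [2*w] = 2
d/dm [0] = 0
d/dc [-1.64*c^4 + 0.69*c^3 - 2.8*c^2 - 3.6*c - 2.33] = -6.56*c^3 + 2.07*c^2 - 5.6*c - 3.6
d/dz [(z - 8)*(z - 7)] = 2*z - 15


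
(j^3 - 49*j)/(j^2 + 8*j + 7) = j*(j - 7)/(j + 1)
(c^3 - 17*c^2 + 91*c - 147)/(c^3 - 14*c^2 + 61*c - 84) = (c - 7)/(c - 4)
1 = 1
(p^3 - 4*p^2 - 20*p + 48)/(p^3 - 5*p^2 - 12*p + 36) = (p + 4)/(p + 3)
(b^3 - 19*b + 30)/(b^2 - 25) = (b^2 - 5*b + 6)/(b - 5)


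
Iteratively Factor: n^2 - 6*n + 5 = (n - 5)*(n - 1)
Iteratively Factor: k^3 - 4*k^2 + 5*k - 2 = (k - 2)*(k^2 - 2*k + 1) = (k - 2)*(k - 1)*(k - 1)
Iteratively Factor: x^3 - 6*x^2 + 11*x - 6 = (x - 3)*(x^2 - 3*x + 2) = (x - 3)*(x - 1)*(x - 2)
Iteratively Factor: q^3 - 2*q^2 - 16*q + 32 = (q - 2)*(q^2 - 16) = (q - 2)*(q + 4)*(q - 4)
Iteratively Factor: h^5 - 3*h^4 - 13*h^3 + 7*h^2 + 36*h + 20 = (h - 2)*(h^4 - h^3 - 15*h^2 - 23*h - 10) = (h - 2)*(h + 1)*(h^3 - 2*h^2 - 13*h - 10) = (h - 2)*(h + 1)^2*(h^2 - 3*h - 10) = (h - 2)*(h + 1)^2*(h + 2)*(h - 5)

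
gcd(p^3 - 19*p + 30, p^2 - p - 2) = p - 2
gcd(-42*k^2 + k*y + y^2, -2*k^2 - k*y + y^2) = 1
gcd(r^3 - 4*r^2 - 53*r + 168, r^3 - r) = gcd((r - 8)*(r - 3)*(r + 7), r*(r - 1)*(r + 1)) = 1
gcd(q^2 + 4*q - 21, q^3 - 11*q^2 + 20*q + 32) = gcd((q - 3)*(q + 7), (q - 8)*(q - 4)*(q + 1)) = 1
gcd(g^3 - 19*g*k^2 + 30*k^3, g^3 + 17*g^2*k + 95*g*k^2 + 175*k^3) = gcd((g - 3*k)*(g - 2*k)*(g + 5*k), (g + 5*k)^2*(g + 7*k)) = g + 5*k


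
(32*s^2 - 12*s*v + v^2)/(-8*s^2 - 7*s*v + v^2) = (-4*s + v)/(s + v)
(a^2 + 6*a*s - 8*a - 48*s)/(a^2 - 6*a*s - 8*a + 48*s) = (-a - 6*s)/(-a + 6*s)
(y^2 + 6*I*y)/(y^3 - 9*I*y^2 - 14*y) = (y + 6*I)/(y^2 - 9*I*y - 14)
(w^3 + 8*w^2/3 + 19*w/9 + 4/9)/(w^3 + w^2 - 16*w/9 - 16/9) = (3*w + 1)/(3*w - 4)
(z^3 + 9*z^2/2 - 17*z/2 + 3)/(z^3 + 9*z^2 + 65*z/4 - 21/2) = 2*(z - 1)/(2*z + 7)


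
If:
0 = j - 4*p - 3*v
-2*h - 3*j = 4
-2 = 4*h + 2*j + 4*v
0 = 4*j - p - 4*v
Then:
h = -133/8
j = 39/4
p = -6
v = 45/4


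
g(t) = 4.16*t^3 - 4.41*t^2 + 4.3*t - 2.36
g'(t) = 12.48*t^2 - 8.82*t + 4.3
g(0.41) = -1.05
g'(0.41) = 2.78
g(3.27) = 110.00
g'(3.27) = 108.91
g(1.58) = 9.83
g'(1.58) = 21.52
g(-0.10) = -2.84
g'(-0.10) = 5.31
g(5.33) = 525.18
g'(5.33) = 311.83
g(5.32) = 522.07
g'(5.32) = 310.59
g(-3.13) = -186.59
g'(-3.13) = 154.17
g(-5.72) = -949.79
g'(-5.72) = 463.08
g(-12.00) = -7877.48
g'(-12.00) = 1907.26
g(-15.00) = -15099.11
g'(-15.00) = 2944.60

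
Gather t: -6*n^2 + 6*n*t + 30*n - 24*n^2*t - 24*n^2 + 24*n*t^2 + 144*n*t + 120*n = -30*n^2 + 24*n*t^2 + 150*n + t*(-24*n^2 + 150*n)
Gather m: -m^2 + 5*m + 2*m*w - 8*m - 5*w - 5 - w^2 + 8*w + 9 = -m^2 + m*(2*w - 3) - w^2 + 3*w + 4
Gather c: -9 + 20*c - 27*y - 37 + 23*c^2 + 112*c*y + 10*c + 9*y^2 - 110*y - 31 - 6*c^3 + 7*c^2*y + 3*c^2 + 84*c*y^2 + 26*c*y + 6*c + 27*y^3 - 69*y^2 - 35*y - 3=-6*c^3 + c^2*(7*y + 26) + c*(84*y^2 + 138*y + 36) + 27*y^3 - 60*y^2 - 172*y - 80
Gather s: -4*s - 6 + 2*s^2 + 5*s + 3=2*s^2 + s - 3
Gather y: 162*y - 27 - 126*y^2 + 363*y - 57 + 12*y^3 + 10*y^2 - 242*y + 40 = 12*y^3 - 116*y^2 + 283*y - 44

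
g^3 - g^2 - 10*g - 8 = (g - 4)*(g + 1)*(g + 2)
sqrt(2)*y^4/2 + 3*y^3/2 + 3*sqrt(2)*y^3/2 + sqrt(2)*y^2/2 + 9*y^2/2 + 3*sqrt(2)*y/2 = y*(y + 3)*(y + sqrt(2)/2)*(sqrt(2)*y/2 + 1)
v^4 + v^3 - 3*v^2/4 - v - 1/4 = (v - 1)*(v + 1/2)^2*(v + 1)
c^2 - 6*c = c*(c - 6)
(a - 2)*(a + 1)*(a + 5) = a^3 + 4*a^2 - 7*a - 10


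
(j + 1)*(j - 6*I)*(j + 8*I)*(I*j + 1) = I*j^4 - j^3 + I*j^3 - j^2 + 50*I*j^2 + 48*j + 50*I*j + 48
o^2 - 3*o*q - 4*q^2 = (o - 4*q)*(o + q)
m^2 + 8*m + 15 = (m + 3)*(m + 5)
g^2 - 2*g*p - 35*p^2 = (g - 7*p)*(g + 5*p)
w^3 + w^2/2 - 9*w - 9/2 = (w - 3)*(w + 1/2)*(w + 3)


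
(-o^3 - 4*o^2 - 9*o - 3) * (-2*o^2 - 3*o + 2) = 2*o^5 + 11*o^4 + 28*o^3 + 25*o^2 - 9*o - 6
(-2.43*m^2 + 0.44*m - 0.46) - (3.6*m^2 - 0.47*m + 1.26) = -6.03*m^2 + 0.91*m - 1.72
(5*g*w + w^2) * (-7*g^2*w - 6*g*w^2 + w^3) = -35*g^3*w^2 - 37*g^2*w^3 - g*w^4 + w^5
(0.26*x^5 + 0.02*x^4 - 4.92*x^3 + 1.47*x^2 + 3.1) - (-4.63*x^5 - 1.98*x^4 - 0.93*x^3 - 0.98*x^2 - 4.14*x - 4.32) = 4.89*x^5 + 2.0*x^4 - 3.99*x^3 + 2.45*x^2 + 4.14*x + 7.42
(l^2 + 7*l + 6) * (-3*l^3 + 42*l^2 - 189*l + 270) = -3*l^5 + 21*l^4 + 87*l^3 - 801*l^2 + 756*l + 1620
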